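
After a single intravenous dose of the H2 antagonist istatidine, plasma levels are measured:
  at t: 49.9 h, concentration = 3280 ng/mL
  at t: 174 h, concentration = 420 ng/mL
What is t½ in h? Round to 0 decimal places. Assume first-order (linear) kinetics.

42 h

k = ln(C₁/C₂) / (t₂ − t₁) = ln(3280/420) / (174 − 49.9)
  = 2.055 / 124.1 = 0.01656 h⁻¹
t½ = ln2 / k = 0.693147 / 0.01656 = 41.86 h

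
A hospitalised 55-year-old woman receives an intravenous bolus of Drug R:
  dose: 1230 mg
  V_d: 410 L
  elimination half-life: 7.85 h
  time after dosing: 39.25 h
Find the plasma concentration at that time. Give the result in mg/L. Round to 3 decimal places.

C₀ = Dose / Vd = 1230 / 410 = 3.000 mg/L
k = ln2 / t½ = 0.693147 / 7.85 = 0.08830 h⁻¹
t / t½ = 39.25 / 7.85 = 5 half-lives
C = C₀ × (1/2)^5 = 3.000 × 0.03125 = 0.09375 mg/L

0.094 mg/L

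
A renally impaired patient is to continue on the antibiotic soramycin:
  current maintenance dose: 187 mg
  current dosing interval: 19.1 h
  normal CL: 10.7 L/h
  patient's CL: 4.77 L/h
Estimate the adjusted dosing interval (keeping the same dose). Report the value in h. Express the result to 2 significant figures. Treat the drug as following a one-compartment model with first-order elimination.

To keep the same average steady-state level, dosing rate must scale with clearance.
CL ratio = 4.77 / 10.7 = 0.4458
New interval (same dose) = 19.1 / 0.4458 = 42.84 h

43 h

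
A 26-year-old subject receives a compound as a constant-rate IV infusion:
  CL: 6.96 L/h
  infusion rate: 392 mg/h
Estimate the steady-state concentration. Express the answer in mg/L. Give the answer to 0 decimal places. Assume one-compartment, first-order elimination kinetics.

At steady state Css = R₀ / CL = 392 / 6.960 = 56.32 mg/L

56 mg/L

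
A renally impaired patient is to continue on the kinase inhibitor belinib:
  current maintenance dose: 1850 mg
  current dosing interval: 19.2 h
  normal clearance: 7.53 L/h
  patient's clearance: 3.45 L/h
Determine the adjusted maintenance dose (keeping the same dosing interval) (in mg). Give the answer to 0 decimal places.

848 mg

To keep the same average steady-state level, dosing rate must scale with clearance.
CL ratio = 3.45 / 7.53 = 0.4582
New dose (same interval) = 1850 × 0.4582 = 847.7 mg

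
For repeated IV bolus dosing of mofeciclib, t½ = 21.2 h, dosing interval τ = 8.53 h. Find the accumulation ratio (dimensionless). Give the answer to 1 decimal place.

4.1

k = ln2 / t½ = 0.693147 / 21.2 = 0.03270 h⁻¹
e^(−kτ) = e^(−0.03270 × 8.53) = 0.7566
Accumulation ratio R = 1 / (1 − e^(−kτ)) = 1 / (1 − 0.7566) = 4.108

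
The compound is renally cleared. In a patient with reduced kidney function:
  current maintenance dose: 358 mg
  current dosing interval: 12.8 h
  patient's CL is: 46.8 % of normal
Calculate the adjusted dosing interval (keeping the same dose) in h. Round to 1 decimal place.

To keep the same average steady-state level, dosing rate must scale with clearance.
CL ratio = 46.8 / 100 = 0.4680
New interval (same dose) = 12.8 / 0.4680 = 27.35 h

27.4 h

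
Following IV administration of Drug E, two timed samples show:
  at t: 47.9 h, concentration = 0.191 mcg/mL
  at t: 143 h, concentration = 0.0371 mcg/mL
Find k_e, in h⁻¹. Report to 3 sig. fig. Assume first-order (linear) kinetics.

0.0172 h⁻¹

k = ln(C₁/C₂) / (t₂ − t₁) = ln(0.191/0.0371) / (143 − 47.9)
  = 1.639 / 95.10 = 0.01723 h⁻¹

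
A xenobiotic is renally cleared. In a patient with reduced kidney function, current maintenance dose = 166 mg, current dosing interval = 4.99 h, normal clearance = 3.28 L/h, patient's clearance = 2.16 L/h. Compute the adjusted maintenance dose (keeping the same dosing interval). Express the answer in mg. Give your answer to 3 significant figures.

109 mg

To keep the same average steady-state level, dosing rate must scale with clearance.
CL ratio = 2.16 / 3.28 = 0.6585
New dose (same interval) = 166 × 0.6585 = 109.3 mg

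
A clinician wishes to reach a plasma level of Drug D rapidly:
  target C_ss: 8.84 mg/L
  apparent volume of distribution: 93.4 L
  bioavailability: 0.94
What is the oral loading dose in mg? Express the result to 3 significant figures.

LD = Css × Vd / F = 8.84 × 93.4 / 0.94 = 878.4 mg

878 mg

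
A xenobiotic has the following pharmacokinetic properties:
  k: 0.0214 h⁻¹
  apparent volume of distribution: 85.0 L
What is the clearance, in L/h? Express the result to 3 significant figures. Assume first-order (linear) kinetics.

1.82 L/h

CL = k × Vd = 0.0214 × 85.0 = 1.819 L/h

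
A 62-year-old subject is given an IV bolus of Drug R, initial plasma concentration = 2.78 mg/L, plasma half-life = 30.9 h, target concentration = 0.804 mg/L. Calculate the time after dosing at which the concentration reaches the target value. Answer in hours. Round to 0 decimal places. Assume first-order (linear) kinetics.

55 h

k = ln2 / t½ = 0.693147 / 30.9 = 0.02243 h⁻¹
t = ln(C₀ / C) / k = ln(2.780 / 0.804) / 0.02243
  = ln(3.458) / 0.02243 = 1.241 / 0.02243 = 55.33 h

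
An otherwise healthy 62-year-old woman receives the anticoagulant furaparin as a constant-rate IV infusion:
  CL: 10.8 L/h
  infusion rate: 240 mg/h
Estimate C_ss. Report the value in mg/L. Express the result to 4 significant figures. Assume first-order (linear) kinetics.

At steady state Css = R₀ / CL = 240 / 10.80 = 22.22 mg/L

22.22 mg/L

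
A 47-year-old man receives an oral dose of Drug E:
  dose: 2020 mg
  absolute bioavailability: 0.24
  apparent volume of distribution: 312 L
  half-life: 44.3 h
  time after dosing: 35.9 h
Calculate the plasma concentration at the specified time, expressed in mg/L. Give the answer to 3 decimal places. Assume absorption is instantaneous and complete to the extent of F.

0.886 mg/L

Amount reaching circulation = F × Dose = 0.24 × 2020 = 484.8 mg
C₀ = F·Dose / Vd = 484.8 / 312 = 1.554 mg/L
k = ln2 / t½ = 0.693147 / 44.3 = 0.01565 h⁻¹
C = C₀ · e^(−k·t) = 1.554 × e^(−0.01565 × 35.9)
  = 1.554 × 0.5702 = 0.8861 mg/L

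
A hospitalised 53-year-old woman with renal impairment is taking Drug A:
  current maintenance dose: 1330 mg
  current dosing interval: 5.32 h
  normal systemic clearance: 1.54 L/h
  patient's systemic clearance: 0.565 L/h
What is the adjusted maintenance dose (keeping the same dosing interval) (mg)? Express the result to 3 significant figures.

To keep the same average steady-state level, dosing rate must scale with clearance.
CL ratio = 0.565 / 1.54 = 0.3669
New dose (same interval) = 1330 × 0.3669 = 488.0 mg

488 mg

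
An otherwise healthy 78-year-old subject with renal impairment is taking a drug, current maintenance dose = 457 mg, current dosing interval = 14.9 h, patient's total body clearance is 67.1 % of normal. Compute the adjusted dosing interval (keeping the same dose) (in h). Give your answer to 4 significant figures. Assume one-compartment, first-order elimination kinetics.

22.21 h

To keep the same average steady-state level, dosing rate must scale with clearance.
CL ratio = 67.1 / 100 = 0.6710
New interval (same dose) = 14.9 / 0.6710 = 22.21 h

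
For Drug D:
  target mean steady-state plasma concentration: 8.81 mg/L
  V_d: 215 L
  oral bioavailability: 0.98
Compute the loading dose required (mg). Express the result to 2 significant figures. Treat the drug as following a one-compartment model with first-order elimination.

1900 mg

LD = Css × Vd / F = 8.81 × 215 / 0.98 = 1933 mg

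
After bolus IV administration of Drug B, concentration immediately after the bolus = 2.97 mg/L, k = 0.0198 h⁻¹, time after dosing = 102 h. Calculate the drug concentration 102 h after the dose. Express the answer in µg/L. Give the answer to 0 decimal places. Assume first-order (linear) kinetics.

394 µg/L

C = C₀ · e^(−k·t) = 2.970 × e^(−0.01980 × 102)
  = 2.970 × 0.1327 = 0.3941 mg/L
Convert: 0.3941 mg/L × 1000 = 394.1 µg/L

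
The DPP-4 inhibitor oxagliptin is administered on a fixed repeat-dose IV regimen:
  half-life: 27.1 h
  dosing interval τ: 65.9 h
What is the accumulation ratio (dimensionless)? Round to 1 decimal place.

1.2

k = ln2 / t½ = 0.693147 / 27.1 = 0.02558 h⁻¹
e^(−kτ) = e^(−0.02558 × 65.9) = 0.1853
Accumulation ratio R = 1 / (1 − e^(−kτ)) = 1 / (1 − 0.1853) = 1.227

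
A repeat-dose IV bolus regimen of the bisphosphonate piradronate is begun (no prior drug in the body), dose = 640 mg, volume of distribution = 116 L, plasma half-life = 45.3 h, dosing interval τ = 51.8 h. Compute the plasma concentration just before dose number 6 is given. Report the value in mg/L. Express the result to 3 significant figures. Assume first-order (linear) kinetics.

C₀ per dose = Dose / Vd = 640 / 116 = 5.517 mg/L
k = ln2 / t½ = 0.693147 / 45.3 = 0.01530 h⁻¹
Fraction remaining after one interval: r = e^(−kτ) = e^(−0.01530 × 51.8) = 0.4527
Before dose 6, 5 doses have been given (aged 1τ, 2τ, 3τ, 4τ, 5τ).
C_trough = C₀ × (r + r² + … + r^5) = C₀ × r(1−r^5)/(1−r)
        = 5.517 × 0.4527 × (1 − 0.01901) / (1 − 0.4527) = 4.477 mg/L

4.48 mg/L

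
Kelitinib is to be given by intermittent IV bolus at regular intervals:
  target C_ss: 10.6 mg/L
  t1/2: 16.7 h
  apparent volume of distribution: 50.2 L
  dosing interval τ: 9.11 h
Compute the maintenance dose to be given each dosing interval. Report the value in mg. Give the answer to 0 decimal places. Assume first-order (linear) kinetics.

201 mg

k = ln2 / t½ = 0.693147 / 16.7 = 0.04151 h⁻¹
CL = k × Vd = 0.04151 × 50.2 = 2.084 L/h
At steady state, Dose/τ = Css × CL.
Dose = Css × CL × τ = 10.6 × 2.084 × 9.11 = 201.2 mg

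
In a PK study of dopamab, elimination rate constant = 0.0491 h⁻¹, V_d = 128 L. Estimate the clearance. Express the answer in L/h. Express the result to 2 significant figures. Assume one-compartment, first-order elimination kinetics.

6.3 L/h

CL = k × Vd = 0.0491 × 128 = 6.285 L/h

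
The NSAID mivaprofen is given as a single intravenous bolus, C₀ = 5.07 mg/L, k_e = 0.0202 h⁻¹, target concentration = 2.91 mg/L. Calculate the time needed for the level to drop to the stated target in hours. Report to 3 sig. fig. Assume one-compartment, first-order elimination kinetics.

t = ln(C₀ / C) / k = ln(5.070 / 2.91) / 0.02020
  = ln(1.742) / 0.02020 = 0.5550 / 0.02020 = 27.48 h

27.5 h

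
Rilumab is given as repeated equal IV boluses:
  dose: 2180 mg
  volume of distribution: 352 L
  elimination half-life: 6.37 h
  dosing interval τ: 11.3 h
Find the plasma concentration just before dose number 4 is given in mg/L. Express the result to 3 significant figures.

C₀ per dose = Dose / Vd = 2180 / 352 = 6.193 mg/L
k = ln2 / t½ = 0.693147 / 6.37 = 0.1088 h⁻¹
Fraction remaining after one interval: r = e^(−kτ) = e^(−0.1088 × 11.3) = 0.2925
Before dose 4, 3 doses have been given (aged 1τ, 2τ, 3τ).
C_trough = C₀ × (r + r² + … + r^3) = C₀ × r(1−r^3)/(1−r)
        = 6.193 × 0.2925 × (1 − 0.02503) / (1 − 0.2925) = 2.496 mg/L

2.50 mg/L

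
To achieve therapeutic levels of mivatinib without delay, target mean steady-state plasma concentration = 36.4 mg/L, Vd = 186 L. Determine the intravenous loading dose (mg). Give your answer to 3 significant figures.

LD = Css × Vd = 36.4 × 186 = 6770 mg

6770 mg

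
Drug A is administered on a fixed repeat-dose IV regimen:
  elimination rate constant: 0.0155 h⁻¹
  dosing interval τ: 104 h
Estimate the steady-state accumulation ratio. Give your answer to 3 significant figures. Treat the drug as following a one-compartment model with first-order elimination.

1.25

e^(−kτ) = e^(−0.01550 × 104) = 0.1995
Accumulation ratio R = 1 / (1 − e^(−kτ)) = 1 / (1 − 0.1995) = 1.249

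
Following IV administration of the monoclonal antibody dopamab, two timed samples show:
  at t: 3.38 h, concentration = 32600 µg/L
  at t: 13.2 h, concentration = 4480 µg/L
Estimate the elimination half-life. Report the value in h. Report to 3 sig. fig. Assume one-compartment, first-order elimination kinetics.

3.43 h

k = ln(C₁/C₂) / (t₂ − t₁) = ln(32600/4480) / (13.2 − 3.38)
  = 1.985 / 9.820 = 0.2021 h⁻¹
t½ = ln2 / k = 0.693147 / 0.2021 = 3.430 h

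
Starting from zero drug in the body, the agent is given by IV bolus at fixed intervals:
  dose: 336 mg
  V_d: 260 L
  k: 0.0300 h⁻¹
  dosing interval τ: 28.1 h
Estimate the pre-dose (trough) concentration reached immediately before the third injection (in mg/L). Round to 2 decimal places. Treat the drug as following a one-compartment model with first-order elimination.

C₀ per dose = Dose / Vd = 336 / 260 = 1.292 mg/L
Fraction remaining after one interval: r = e^(−kτ) = e^(−0.03000 × 28.1) = 0.4304
Before dose 3, 2 doses have been given (aged 1τ, 2τ).
C_trough = C₀ × (r + r²) = 1.292 × (0.4304 + 0.1852) = 0.7954 mg/L

0.80 mg/L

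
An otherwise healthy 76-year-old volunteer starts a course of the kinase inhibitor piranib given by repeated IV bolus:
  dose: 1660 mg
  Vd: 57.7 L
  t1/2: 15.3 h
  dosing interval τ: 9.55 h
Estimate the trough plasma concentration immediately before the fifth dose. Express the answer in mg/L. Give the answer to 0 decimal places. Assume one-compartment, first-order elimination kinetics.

C₀ per dose = Dose / Vd = 1660 / 57.7 = 28.77 mg/L
k = ln2 / t½ = 0.693147 / 15.3 = 0.04530 h⁻¹
Fraction remaining after one interval: r = e^(−kτ) = e^(−0.04530 × 9.55) = 0.6488
Before dose 5, 4 doses have been given (aged 1τ, 2τ, 3τ, 4τ).
C_trough = C₀ × (r + r² + … + r^4) = C₀ × r(1−r^4)/(1−r)
        = 28.77 × 0.6488 × (1 − 0.1772) / (1 − 0.6488) = 43.73 mg/L

44 mg/L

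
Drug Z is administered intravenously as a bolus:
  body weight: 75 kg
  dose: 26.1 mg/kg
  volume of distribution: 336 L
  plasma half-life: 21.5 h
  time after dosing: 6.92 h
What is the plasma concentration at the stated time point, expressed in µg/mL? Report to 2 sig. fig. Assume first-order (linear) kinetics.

4.7 µg/mL

Total dose = 26.1 × 75 = 1958 mg
C₀ = Dose / Vd = 1958 / 336 = 5.827 mg/L
k = ln2 / t½ = 0.693147 / 21.5 = 0.03224 h⁻¹
C = C₀ · e^(−k·t) = 5.827 × e^(−0.03224 × 6.92)
  = 5.827 × 0.8000 = 4.662 mg/L
(4.662 mg/L = 4.662 µg/mL)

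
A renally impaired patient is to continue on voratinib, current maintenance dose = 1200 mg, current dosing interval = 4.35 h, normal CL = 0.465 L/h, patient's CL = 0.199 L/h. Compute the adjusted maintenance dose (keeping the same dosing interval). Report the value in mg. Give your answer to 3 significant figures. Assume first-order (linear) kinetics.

To keep the same average steady-state level, dosing rate must scale with clearance.
CL ratio = 0.199 / 0.465 = 0.4280
New dose (same interval) = 1200 × 0.4280 = 513.6 mg

514 mg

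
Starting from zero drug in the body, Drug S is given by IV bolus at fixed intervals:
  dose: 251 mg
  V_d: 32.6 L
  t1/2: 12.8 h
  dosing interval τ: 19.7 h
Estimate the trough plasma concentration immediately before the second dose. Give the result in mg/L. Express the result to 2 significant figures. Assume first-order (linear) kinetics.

2.6 mg/L

C₀ per dose = Dose / Vd = 251 / 32.6 = 7.699 mg/L
k = ln2 / t½ = 0.693147 / 12.8 = 0.05415 h⁻¹
Fraction remaining after one interval: r = e^(−kτ) = e^(−0.05415 × 19.7) = 0.3441
Before dose 2, 1 dose has been given (aged 1τ).
C_trough = C₀ × r = 7.699 × 0.3441 = 2.649 mg/L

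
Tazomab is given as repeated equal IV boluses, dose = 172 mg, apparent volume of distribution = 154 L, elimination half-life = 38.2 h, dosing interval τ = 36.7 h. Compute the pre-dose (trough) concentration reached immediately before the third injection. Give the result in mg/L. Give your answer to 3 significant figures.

C₀ per dose = Dose / Vd = 172 / 154 = 1.117 mg/L
k = ln2 / t½ = 0.693147 / 38.2 = 0.01815 h⁻¹
Fraction remaining after one interval: r = e^(−kτ) = e^(−0.01815 × 36.7) = 0.5137
Before dose 3, 2 doses have been given (aged 1τ, 2τ).
C_trough = C₀ × (r + r²) = 1.117 × (0.5137 + 0.2639) = 0.8686 mg/L

0.869 mg/L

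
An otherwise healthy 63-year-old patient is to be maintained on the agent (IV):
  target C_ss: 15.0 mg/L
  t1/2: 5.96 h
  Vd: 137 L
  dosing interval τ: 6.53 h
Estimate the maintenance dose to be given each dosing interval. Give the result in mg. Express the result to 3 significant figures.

1560 mg

k = ln2 / t½ = 0.693147 / 5.96 = 0.1163 h⁻¹
CL = k × Vd = 0.1163 × 137 = 15.93 L/h
At steady state, Dose/τ = Css × CL.
Dose = Css × CL × τ = 15.0 × 15.93 × 6.53 = 1560 mg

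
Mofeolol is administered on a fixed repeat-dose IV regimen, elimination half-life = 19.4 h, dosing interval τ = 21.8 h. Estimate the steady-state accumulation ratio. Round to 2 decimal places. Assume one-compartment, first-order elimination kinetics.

1.85

k = ln2 / t½ = 0.693147 / 19.4 = 0.03573 h⁻¹
e^(−kτ) = e^(−0.03573 × 21.8) = 0.4589
Accumulation ratio R = 1 / (1 − e^(−kτ)) = 1 / (1 − 0.4589) = 1.848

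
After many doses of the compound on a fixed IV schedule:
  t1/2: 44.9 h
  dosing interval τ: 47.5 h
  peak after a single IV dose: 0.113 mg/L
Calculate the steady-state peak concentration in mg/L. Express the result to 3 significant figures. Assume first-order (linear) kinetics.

k = ln2 / t½ = 0.693147 / 44.9 = 0.01544 h⁻¹
e^(−kτ) = e^(−0.01544 × 47.5) = 0.4803
Accumulation ratio R = 1 / (1 − e^(−kτ)) = 1 / (1 − 0.4803) = 1.924
Steady-state peak = C₀ × R = 0.113 × 1.924 = 0.2174 mg/L

0.217 mg/L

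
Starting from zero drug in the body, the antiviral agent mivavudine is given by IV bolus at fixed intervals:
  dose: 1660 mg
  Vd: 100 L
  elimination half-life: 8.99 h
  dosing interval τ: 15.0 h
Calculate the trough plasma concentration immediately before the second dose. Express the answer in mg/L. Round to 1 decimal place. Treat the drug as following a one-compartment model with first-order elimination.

5.2 mg/L

C₀ per dose = Dose / Vd = 1660 / 100 = 16.60 mg/L
k = ln2 / t½ = 0.693147 / 8.99 = 0.07710 h⁻¹
Fraction remaining after one interval: r = e^(−kτ) = e^(−0.07710 × 15.0) = 0.3146
Before dose 2, 1 dose has been given (aged 1τ).
C_trough = C₀ × r = 16.60 × 0.3146 = 5.222 mg/L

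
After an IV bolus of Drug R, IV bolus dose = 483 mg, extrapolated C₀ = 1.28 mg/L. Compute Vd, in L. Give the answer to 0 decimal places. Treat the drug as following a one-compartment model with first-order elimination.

377 L

Vd = Dose / C₀ = 483.0 / 1.28 = 377.3 L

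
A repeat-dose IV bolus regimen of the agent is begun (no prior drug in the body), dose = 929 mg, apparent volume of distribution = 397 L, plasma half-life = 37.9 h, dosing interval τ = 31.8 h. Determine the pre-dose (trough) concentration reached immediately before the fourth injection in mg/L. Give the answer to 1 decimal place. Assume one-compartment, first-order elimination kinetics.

2.4 mg/L

C₀ per dose = Dose / Vd = 929 / 397 = 2.340 mg/L
k = ln2 / t½ = 0.693147 / 37.9 = 0.01829 h⁻¹
Fraction remaining after one interval: r = e^(−kτ) = e^(−0.01829 × 31.8) = 0.5590
Before dose 4, 3 doses have been given (aged 1τ, 2τ, 3τ).
C_trough = C₀ × (r + r² + … + r^3) = C₀ × r(1−r^3)/(1−r)
        = 2.340 × 0.5590 × (1 − 0.1747) / (1 − 0.5590) = 2.448 mg/L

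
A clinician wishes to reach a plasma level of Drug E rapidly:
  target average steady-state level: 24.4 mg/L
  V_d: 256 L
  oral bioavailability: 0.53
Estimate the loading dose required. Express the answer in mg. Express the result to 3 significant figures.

LD = Css × Vd / F = 24.4 × 256 / 0.53 = 11790 mg

11800 mg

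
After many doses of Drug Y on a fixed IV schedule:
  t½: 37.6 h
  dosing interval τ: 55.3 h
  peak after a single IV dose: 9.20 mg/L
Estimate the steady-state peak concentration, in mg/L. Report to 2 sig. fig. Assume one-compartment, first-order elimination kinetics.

14 mg/L

k = ln2 / t½ = 0.693147 / 37.6 = 0.01843 h⁻¹
e^(−kτ) = e^(−0.01843 × 55.3) = 0.3609
Accumulation ratio R = 1 / (1 − e^(−kτ)) = 1 / (1 − 0.3609) = 1.565
Steady-state peak = C₀ × R = 9.20 × 1.565 = 14.40 mg/L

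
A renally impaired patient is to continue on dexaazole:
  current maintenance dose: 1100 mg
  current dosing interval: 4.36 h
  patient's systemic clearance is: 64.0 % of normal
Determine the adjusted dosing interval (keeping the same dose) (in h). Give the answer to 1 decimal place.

To keep the same average steady-state level, dosing rate must scale with clearance.
CL ratio = 64.0 / 100 = 0.6400
New interval (same dose) = 4.36 / 0.6400 = 6.813 h

6.8 h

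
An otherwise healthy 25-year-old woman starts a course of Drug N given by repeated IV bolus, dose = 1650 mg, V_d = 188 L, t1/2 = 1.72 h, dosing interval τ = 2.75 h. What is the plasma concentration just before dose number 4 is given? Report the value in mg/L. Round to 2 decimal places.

4.17 mg/L

C₀ per dose = Dose / Vd = 1650 / 188 = 8.777 mg/L
k = ln2 / t½ = 0.693147 / 1.72 = 0.4030 h⁻¹
Fraction remaining after one interval: r = e^(−kτ) = e^(−0.4030 × 2.75) = 0.3301
Before dose 4, 3 doses have been given (aged 1τ, 2τ, 3τ).
C_trough = C₀ × (r + r² + … + r^3) = C₀ × r(1−r^3)/(1−r)
        = 8.777 × 0.3301 × (1 − 0.03597) / (1 − 0.3301) = 4.169 mg/L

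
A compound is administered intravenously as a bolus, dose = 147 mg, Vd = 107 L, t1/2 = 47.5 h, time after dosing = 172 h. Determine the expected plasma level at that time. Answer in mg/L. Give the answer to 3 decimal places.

0.112 mg/L

C₀ = Dose / Vd = 147.0 / 107 = 1.374 mg/L
k = ln2 / t½ = 0.693147 / 47.5 = 0.01459 h⁻¹
C = C₀ · e^(−k·t) = 1.374 × e^(−0.01459 × 172)
  = 1.374 × 0.08131 = 0.1117 mg/L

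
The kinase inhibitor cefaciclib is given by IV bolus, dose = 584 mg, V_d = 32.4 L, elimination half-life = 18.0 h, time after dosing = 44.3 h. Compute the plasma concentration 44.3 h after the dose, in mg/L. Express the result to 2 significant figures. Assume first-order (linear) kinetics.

3.3 mg/L

C₀ = Dose / Vd = 584.0 / 32.4 = 18.02 mg/L
k = ln2 / t½ = 0.693147 / 18.0 = 0.03851 h⁻¹
C = C₀ · e^(−k·t) = 18.02 × e^(−0.03851 × 44.3)
  = 18.02 × 0.1816 = 3.272 mg/L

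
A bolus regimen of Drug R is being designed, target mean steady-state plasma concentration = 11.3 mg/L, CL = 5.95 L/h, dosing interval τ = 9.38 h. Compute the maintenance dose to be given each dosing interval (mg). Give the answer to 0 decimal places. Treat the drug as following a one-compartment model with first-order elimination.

631 mg

At steady state, Dose/τ = Css × CL.
Dose = Css × CL × τ = 11.3 × 5.950 × 9.38 = 630.7 mg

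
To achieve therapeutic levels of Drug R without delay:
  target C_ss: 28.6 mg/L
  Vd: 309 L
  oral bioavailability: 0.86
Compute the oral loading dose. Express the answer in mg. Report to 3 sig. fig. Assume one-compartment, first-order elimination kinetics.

10300 mg

LD = Css × Vd / F = 28.6 × 309 / 0.86 = 10280 mg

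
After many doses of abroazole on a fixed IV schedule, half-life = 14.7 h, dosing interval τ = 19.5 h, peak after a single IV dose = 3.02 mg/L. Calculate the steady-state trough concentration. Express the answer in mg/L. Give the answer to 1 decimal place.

2.0 mg/L

k = ln2 / t½ = 0.693147 / 14.7 = 0.04715 h⁻¹
e^(−kτ) = e^(−0.04715 × 19.5) = 0.3987
Accumulation ratio R = 1 / (1 − e^(−kτ)) = 1 / (1 − 0.3987) = 1.663
Steady-state trough = C₀ × R × e^(−kτ) = 3.02 × 1.663 × 0.3987 = 2.002 mg/L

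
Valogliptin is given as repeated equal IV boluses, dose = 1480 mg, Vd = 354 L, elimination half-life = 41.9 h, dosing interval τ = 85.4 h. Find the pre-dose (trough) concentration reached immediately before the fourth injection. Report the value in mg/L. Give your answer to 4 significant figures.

1.326 mg/L

C₀ per dose = Dose / Vd = 1480 / 354 = 4.181 mg/L
k = ln2 / t½ = 0.693147 / 41.9 = 0.01654 h⁻¹
Fraction remaining after one interval: r = e^(−kτ) = e^(−0.01654 × 85.4) = 0.2435
Before dose 4, 3 doses have been given (aged 1τ, 2τ, 3τ).
C_trough = C₀ × (r + r² + … + r^3) = C₀ × r(1−r^3)/(1−r)
        = 4.181 × 0.2435 × (1 − 0.01444) / (1 − 0.2435) = 1.326 mg/L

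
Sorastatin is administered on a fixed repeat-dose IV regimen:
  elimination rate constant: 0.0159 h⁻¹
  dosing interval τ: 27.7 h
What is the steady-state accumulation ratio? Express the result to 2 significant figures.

e^(−kτ) = e^(−0.01590 × 27.7) = 0.6438
Accumulation ratio R = 1 / (1 − e^(−kτ)) = 1 / (1 − 0.6438) = 2.807

2.8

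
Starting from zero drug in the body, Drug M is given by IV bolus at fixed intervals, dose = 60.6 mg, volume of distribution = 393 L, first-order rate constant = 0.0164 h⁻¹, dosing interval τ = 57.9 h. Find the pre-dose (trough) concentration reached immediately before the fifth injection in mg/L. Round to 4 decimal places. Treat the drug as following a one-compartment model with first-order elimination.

C₀ per dose = Dose / Vd = 60.6 / 393 = 0.1542 mg/L
Fraction remaining after one interval: r = e^(−kτ) = e^(−0.01640 × 57.9) = 0.3869
Before dose 5, 4 doses have been given (aged 1τ, 2τ, 3τ, 4τ).
C_trough = C₀ × (r + r² + … + r^4) = C₀ × r(1−r^4)/(1−r)
        = 0.1542 × 0.3869 × (1 − 0.02241) / (1 − 0.3869) = 0.09513 mg/L

0.0951 mg/L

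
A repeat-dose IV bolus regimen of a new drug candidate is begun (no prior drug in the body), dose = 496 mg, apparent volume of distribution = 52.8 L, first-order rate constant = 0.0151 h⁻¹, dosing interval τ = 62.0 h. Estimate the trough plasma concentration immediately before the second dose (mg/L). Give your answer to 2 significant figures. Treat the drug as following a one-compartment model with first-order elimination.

3.7 mg/L

C₀ per dose = Dose / Vd = 496 / 52.8 = 9.394 mg/L
Fraction remaining after one interval: r = e^(−kτ) = e^(−0.01510 × 62.0) = 0.3921
Before dose 2, 1 dose has been given (aged 1τ).
C_trough = C₀ × r = 9.394 × 0.3921 = 3.683 mg/L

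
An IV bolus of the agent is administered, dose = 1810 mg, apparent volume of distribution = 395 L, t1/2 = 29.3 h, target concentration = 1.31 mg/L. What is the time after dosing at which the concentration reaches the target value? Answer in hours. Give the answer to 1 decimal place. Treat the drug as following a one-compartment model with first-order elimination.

52.9 h

C₀ = Dose / Vd = 1810 / 395 = 4.582 mg/L
k = ln2 / t½ = 0.693147 / 29.3 = 0.02366 h⁻¹
t = ln(C₀ / C) / k = ln(4.582 / 1.31) / 0.02366
  = ln(3.498) / 0.02366 = 1.252 / 0.02366 = 52.92 h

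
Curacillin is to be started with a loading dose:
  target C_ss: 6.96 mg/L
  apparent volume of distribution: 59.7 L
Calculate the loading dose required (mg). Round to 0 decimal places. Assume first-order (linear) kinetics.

LD = Css × Vd = 6.96 × 59.7 = 415.5 mg

416 mg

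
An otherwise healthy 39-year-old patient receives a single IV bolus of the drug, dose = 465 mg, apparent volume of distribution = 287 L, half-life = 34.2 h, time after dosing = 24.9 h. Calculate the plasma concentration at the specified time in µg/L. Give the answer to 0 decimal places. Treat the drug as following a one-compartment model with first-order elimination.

978 µg/L

C₀ = Dose / Vd = 465.0 / 287 = 1.620 mg/L
k = ln2 / t½ = 0.693147 / 34.2 = 0.02027 h⁻¹
C = C₀ · e^(−k·t) = 1.620 × e^(−0.02027 × 24.9)
  = 1.620 × 0.6037 = 0.9780 mg/L
Convert: 0.9780 mg/L × 1000 = 978.0 µg/L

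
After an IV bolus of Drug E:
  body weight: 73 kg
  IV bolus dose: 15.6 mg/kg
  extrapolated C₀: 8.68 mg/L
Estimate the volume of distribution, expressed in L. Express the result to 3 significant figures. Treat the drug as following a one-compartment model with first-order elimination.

Dose = 15.6 × 73 = 1139 mg
Vd = Dose / C₀ = 1139 / 8.68 = 131.2 L

131 L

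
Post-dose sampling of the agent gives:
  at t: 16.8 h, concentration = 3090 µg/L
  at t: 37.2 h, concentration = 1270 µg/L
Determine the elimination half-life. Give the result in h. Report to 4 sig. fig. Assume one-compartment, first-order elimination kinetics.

k = ln(C₁/C₂) / (t₂ − t₁) = ln(3090/1270) / (37.2 − 16.8)
  = 0.8892 / 20.40 = 0.04359 h⁻¹
t½ = ln2 / k = 0.693147 / 0.04359 = 15.90 h

15.90 h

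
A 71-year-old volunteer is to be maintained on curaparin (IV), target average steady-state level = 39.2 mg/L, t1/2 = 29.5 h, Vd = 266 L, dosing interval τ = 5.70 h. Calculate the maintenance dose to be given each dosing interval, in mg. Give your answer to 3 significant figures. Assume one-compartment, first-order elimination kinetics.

1400 mg

k = ln2 / t½ = 0.693147 / 29.5 = 0.02350 h⁻¹
CL = k × Vd = 0.02350 × 266 = 6.251 L/h
At steady state, Dose/τ = Css × CL.
Dose = Css × CL × τ = 39.2 × 6.251 × 5.70 = 1397 mg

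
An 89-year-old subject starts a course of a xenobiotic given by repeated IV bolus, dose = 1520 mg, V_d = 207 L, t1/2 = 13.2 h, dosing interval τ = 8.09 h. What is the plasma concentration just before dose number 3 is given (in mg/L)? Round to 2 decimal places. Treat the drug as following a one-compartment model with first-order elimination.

C₀ per dose = Dose / Vd = 1520 / 207 = 7.343 mg/L
k = ln2 / t½ = 0.693147 / 13.2 = 0.05251 h⁻¹
Fraction remaining after one interval: r = e^(−kτ) = e^(−0.05251 × 8.09) = 0.6539
Before dose 3, 2 doses have been given (aged 1τ, 2τ).
C_trough = C₀ × (r + r²) = 7.343 × (0.6539 + 0.4276) = 7.941 mg/L

7.94 mg/L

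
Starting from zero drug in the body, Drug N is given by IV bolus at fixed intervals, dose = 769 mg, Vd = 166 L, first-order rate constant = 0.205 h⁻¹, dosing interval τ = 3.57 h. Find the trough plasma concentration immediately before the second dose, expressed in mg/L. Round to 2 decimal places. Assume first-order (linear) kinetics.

C₀ per dose = Dose / Vd = 769 / 166 = 4.633 mg/L
Fraction remaining after one interval: r = e^(−kτ) = e^(−0.2050 × 3.57) = 0.4810
Before dose 2, 1 dose has been given (aged 1τ).
C_trough = C₀ × r = 4.633 × 0.4810 = 2.228 mg/L

2.23 mg/L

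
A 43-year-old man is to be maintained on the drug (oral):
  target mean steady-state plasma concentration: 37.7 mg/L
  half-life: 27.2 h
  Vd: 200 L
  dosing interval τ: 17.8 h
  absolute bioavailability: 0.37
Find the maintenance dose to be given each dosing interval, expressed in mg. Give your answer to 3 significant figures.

9240 mg

k = ln2 / t½ = 0.693147 / 27.2 = 0.02548 h⁻¹
CL = k × Vd = 0.02548 × 200 = 5.096 L/h
At steady state, F × (Dose/τ) = Css × CL.
Dose = Css × CL × τ / F = 37.7 × 5.096 × 17.8 / 0.37 = 9242 mg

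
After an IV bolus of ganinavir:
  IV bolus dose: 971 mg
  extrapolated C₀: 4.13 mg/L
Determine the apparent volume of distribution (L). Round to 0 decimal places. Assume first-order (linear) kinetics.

Vd = Dose / C₀ = 971.0 / 4.13 = 235.1 L

235 L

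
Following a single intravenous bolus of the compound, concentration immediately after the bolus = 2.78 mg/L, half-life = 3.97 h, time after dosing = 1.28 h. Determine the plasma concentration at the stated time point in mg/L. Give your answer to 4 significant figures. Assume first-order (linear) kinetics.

2.223 mg/L

k = ln2 / t½ = 0.693147 / 3.97 = 0.1746 h⁻¹
C = C₀ · e^(−k·t) = 2.780 × e^(−0.1746 × 1.28)
  = 2.780 × 0.7997 = 2.223 mg/L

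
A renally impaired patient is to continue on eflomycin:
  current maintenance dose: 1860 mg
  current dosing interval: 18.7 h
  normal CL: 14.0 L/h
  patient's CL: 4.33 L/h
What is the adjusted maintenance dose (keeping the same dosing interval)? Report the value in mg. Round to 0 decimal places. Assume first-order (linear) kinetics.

575 mg

To keep the same average steady-state level, dosing rate must scale with clearance.
CL ratio = 4.33 / 14.0 = 0.3093
New dose (same interval) = 1860 × 0.3093 = 575.3 mg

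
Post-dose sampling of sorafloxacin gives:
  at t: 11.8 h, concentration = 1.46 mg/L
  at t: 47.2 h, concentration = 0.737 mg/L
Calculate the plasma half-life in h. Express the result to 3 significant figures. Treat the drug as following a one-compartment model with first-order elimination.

k = ln(C₁/C₂) / (t₂ − t₁) = ln(1.46/0.737) / (47.2 − 11.8)
  = 0.6836 / 35.40 = 0.01931 h⁻¹
t½ = ln2 / k = 0.693147 / 0.01931 = 35.90 h

35.9 h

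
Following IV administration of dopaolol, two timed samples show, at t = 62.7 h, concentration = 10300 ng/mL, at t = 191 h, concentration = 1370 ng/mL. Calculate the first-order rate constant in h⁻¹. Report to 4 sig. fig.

k = ln(C₁/C₂) / (t₂ − t₁) = ln(10300/1370) / (191 − 62.7)
  = 2.017 / 128.3 = 0.01572 h⁻¹

0.01572 h⁻¹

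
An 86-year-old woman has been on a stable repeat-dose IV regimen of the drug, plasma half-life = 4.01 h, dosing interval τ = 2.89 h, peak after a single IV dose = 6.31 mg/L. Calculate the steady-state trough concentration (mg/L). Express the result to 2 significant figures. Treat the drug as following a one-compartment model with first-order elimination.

9.7 mg/L

k = ln2 / t½ = 0.693147 / 4.01 = 0.1729 h⁻¹
e^(−kτ) = e^(−0.1729 × 2.89) = 0.6067
Accumulation ratio R = 1 / (1 − e^(−kτ)) = 1 / (1 − 0.6067) = 2.543
Steady-state trough = C₀ × R × e^(−kτ) = 6.31 × 2.543 × 0.6067 = 9.735 mg/L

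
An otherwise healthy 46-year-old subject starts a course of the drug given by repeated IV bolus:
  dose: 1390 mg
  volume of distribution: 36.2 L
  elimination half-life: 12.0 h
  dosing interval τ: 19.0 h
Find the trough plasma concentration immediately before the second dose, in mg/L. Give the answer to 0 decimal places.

13 mg/L

C₀ per dose = Dose / Vd = 1390 / 36.2 = 38.40 mg/L
k = ln2 / t½ = 0.693147 / 12.0 = 0.05776 h⁻¹
Fraction remaining after one interval: r = e^(−kτ) = e^(−0.05776 × 19.0) = 0.3337
Before dose 2, 1 dose has been given (aged 1τ).
C_trough = C₀ × r = 38.40 × 0.3337 = 12.81 mg/L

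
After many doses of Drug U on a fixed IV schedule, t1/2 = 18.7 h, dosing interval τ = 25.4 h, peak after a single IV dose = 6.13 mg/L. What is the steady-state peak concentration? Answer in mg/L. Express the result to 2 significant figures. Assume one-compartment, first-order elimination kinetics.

10 mg/L

k = ln2 / t½ = 0.693147 / 18.7 = 0.03707 h⁻¹
e^(−kτ) = e^(−0.03707 × 25.4) = 0.3900
Accumulation ratio R = 1 / (1 − e^(−kτ)) = 1 / (1 − 0.3900) = 1.639
Steady-state peak = C₀ × R = 6.13 × 1.639 = 10.05 mg/L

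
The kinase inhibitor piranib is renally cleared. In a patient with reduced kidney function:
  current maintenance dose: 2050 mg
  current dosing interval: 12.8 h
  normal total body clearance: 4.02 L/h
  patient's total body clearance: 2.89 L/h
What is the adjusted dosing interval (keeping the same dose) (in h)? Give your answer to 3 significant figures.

To keep the same average steady-state level, dosing rate must scale with clearance.
CL ratio = 2.89 / 4.02 = 0.7189
New interval (same dose) = 12.8 / 0.7189 = 17.80 h

17.8 h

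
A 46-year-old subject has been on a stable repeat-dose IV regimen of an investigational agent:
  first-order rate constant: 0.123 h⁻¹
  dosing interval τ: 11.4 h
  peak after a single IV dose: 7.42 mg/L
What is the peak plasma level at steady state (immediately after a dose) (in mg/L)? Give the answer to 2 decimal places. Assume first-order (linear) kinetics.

e^(−kτ) = e^(−0.1230 × 11.4) = 0.2461
Accumulation ratio R = 1 / (1 − e^(−kτ)) = 1 / (1 − 0.2461) = 1.326
Steady-state peak = C₀ × R = 7.42 × 1.326 = 9.839 mg/L

9.84 mg/L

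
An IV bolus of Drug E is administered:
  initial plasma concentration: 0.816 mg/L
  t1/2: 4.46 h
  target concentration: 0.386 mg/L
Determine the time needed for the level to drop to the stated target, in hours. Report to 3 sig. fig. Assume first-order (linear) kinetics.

k = ln2 / t½ = 0.693147 / 4.46 = 0.1554 h⁻¹
t = ln(C₀ / C) / k = ln(0.8160 / 0.386) / 0.1554
  = ln(2.114) / 0.1554 = 0.7486 / 0.1554 = 4.817 h

4.82 h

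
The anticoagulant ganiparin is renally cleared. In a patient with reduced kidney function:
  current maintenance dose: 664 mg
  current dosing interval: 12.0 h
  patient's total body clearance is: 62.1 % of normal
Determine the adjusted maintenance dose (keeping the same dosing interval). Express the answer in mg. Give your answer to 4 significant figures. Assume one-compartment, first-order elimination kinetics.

412.3 mg

To keep the same average steady-state level, dosing rate must scale with clearance.
CL ratio = 62.1 / 100 = 0.6210
New dose (same interval) = 664 × 0.6210 = 412.3 mg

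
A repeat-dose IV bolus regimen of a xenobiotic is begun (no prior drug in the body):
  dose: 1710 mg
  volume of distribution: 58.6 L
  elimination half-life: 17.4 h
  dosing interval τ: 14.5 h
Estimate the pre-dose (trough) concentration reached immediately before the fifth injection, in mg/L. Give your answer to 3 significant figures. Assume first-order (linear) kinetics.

C₀ per dose = Dose / Vd = 1710 / 58.6 = 29.18 mg/L
k = ln2 / t½ = 0.693147 / 17.4 = 0.03984 h⁻¹
Fraction remaining after one interval: r = e^(−kτ) = e^(−0.03984 × 14.5) = 0.5612
Before dose 5, 4 doses have been given (aged 1τ, 2τ, 3τ, 4τ).
C_trough = C₀ × (r + r² + … + r^4) = C₀ × r(1−r^4)/(1−r)
        = 29.18 × 0.5612 × (1 − 0.09919) / (1 − 0.5612) = 33.62 mg/L

33.6 mg/L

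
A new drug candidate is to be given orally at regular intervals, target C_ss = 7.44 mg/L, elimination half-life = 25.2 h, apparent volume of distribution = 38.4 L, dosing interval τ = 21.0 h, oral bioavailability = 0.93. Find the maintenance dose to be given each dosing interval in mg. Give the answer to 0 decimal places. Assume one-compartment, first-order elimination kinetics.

177 mg

k = ln2 / t½ = 0.693147 / 25.2 = 0.02751 h⁻¹
CL = k × Vd = 0.02751 × 38.4 = 1.056 L/h
At steady state, F × (Dose/τ) = Css × CL.
Dose = Css × CL × τ / F = 7.44 × 1.056 × 21.0 / 0.93 = 177.4 mg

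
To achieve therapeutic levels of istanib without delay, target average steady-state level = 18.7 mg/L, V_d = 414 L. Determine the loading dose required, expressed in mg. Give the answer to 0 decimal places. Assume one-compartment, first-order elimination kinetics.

LD = Css × Vd = 18.7 × 414 = 7742 mg

7742 mg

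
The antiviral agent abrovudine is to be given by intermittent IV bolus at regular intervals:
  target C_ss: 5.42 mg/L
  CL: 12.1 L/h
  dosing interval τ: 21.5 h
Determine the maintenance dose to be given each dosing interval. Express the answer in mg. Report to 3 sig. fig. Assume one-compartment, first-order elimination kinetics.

1410 mg

At steady state, Dose/τ = Css × CL.
Dose = Css × CL × τ = 5.42 × 12.10 × 21.5 = 1410 mg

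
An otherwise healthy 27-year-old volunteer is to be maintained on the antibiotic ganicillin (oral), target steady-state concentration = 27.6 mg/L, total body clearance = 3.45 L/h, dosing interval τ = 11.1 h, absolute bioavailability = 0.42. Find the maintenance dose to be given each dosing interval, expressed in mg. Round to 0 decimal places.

2517 mg

At steady state, F × (Dose/τ) = Css × CL.
Dose = Css × CL × τ / F = 27.6 × 3.450 × 11.1 / 0.42 = 2517 mg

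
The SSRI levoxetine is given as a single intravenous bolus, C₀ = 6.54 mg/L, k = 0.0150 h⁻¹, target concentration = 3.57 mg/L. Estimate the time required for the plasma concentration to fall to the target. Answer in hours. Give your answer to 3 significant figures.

40.4 h

t = ln(C₀ / C) / k = ln(6.540 / 3.57) / 0.01500
  = ln(1.832) / 0.01500 = 0.6054 / 0.01500 = 40.36 h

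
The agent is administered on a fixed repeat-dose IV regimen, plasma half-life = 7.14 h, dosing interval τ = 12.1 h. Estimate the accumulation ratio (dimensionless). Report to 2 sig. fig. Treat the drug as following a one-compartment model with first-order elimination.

k = ln2 / t½ = 0.693147 / 7.14 = 0.09708 h⁻¹
e^(−kτ) = e^(−0.09708 × 12.1) = 0.3089
Accumulation ratio R = 1 / (1 − e^(−kτ)) = 1 / (1 − 0.3089) = 1.447

1.4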